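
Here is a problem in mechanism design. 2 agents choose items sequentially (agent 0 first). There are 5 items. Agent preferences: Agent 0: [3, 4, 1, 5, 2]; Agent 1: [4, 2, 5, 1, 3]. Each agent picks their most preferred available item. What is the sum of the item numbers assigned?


Step 1: Agent 0 picks item 3
Step 2: Agent 1 picks item 4
Step 3: Sum = 3 + 4 = 7

7


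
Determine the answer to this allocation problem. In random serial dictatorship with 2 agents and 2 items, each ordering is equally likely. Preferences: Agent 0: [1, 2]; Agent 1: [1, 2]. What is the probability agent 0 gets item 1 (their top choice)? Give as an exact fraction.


Step 1: Agent 0 wants item 1
Step 2: There are 2 possible orderings of agents
Step 3: In 1 orderings, agent 0 gets item 1
Step 4: Probability = 1/2

1/2


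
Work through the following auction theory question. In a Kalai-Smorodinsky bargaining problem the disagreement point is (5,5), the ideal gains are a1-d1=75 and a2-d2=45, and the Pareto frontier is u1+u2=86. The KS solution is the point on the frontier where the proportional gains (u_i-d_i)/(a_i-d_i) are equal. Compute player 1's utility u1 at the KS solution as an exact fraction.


Step 1: At the KS point, (u1-d1)/r1 = (u2-d2)/r2 = t and u1+u2 = 86
Step 2: u1 = d1 + r1*t and u2 = d2 + r2*t, so (d1 + r1*t) + (d2 + r2*t) = 86
Step 3: t = (86 - 5 - 5)/(75 + 45) = 76/120 = 19/30
Step 4: u1 = d1 + r1*t = 5 + 75 * 19/30 = 105/2
Step 5: (Check: u2 = d2 + r2*t = 67/2; u1+u2 = 105/2 + 67/2 = 86, on the frontier.)

105/2


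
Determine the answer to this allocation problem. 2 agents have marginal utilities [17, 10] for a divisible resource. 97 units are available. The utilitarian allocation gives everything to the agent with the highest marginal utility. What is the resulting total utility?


Step 1: The marginal utilities are [17, 10]
Step 2: The highest marginal utility is 17
Step 3: All 97 units go to that agent
Step 4: Total utility = 17 * 97 = 1649

1649


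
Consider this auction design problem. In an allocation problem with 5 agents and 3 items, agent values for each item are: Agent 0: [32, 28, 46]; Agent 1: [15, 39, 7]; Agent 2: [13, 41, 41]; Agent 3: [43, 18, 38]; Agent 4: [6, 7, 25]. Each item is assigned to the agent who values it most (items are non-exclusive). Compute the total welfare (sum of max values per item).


Step 1: For each item, find the maximum value among all agents.
Step 2: Item 0 -> Agent 3 (value 43)
Step 3: Item 1 -> Agent 2 (value 41)
Step 4: Item 2 -> Agent 0 (value 46)
Step 5: Total welfare = 43 + 41 + 46 = 130

130


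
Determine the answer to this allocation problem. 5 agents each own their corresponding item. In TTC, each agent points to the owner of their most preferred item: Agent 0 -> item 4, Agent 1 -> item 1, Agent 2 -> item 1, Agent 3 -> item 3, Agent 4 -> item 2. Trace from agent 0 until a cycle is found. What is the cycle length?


Step 1: Trace the pointer graph from agent 0: 0 -> 4 -> 2 -> 1 -> 1
Step 2: A cycle is detected when we revisit agent 1
Step 3: The cycle is: 1 -> 1
Step 4: Cycle length = 1

1


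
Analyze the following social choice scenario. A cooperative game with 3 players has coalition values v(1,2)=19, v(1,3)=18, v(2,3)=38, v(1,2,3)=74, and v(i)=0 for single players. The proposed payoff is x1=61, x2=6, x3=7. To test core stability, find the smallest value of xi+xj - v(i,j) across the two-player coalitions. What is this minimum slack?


Step 1: Slack for coalition (1,2): x1+x2 - v12 = 67 - 19 = 48
Step 2: Slack for coalition (1,3): x1+x3 - v13 = 68 - 18 = 50
Step 3: Slack for coalition (2,3): x2+x3 - v23 = 13 - 38 = -25
Step 4: Minimum slack = min(48, 50, -25) = -25, attained by (2,3); coalition (2,3) can block (slack < 0), so the allocation is not in the core

-25


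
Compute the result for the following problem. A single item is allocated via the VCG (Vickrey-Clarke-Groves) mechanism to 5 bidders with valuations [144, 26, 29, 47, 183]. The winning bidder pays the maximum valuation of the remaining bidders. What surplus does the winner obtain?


Step 1: The winner is the agent with the highest value: agent 4 with value 183
Step 2: Values of other agents: [144, 26, 29, 47]
Step 3: VCG payment = max of others' values = 144
Step 4: Surplus = 183 - 144 = 39

39


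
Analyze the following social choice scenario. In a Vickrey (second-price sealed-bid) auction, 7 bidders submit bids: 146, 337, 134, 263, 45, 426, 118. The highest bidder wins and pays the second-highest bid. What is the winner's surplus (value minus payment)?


Step 1: Sort bids in descending order: 426, 337, 263, 146, 134, 118, 45
Step 2: The winning bid is the highest: 426
Step 3: The payment equals the second-highest bid: 337
Step 4: Surplus = winner's bid - payment = 426 - 337 = 89

89


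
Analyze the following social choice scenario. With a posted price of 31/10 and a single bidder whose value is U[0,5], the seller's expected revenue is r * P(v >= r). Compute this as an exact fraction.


Step 1: Posted price r = 31/10, value support [0,5]
Step 2: P(v >= r) = (5 - 31/10)/5 = 19/50
Step 3: Expected revenue = r * P(v >= r) = 31/10 * 19/50
Step 4: Revenue = 589/500

589/500


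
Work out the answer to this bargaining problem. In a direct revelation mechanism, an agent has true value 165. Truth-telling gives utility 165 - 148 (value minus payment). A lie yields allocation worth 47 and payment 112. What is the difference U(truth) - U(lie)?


Step 1: U(truth) = value - payment = 165 - 148 = 17
Step 2: U(lie) = allocation - payment = 47 - 112 = -65
Step 3: IC gap = 17 - (-65) = 82

82


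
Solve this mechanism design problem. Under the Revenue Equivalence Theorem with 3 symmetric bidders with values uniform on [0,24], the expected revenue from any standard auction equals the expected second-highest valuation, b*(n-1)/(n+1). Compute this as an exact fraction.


Step 1: By Revenue Equivalence, expected revenue = b*(n-1)/(n+1)
Step 2: Substituting n = 3, b = 24
Step 3: Revenue = 24*(3-1)/(3+1) = 24*2/4
Step 4: Revenue = 48/4 = 12

12


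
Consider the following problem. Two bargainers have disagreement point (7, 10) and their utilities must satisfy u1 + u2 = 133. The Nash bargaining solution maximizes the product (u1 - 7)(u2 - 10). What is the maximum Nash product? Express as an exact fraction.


Step 1: The Nash solution splits surplus symmetrically above the disagreement point
Step 2: u1 = (total + d1 - d2)/2 = (133 + 7 - 10)/2 = 65
Step 3: u2 = (total - d1 + d2)/2 = (133 - 7 + 10)/2 = 68
Step 4: Nash product = (65 - 7) * (68 - 10)
Step 5: = 58 * 58 = 3364

3364


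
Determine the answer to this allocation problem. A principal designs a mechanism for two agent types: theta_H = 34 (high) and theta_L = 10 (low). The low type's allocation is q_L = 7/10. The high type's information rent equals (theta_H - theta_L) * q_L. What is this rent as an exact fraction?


Step 1: theta_H - theta_L = 34 - 10 = 24
Step 2: Information rent = (theta_H - theta_L) * q_L
Step 3: = 24 * 7/10
Step 4: = 84/5

84/5


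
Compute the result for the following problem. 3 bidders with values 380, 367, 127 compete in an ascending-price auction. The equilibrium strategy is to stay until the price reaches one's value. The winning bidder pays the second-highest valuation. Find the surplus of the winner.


Step 1: Identify the highest value: 380
Step 2: Identify the second-highest value: 367
Step 3: The final price = second-highest value = 367
Step 4: Surplus = 380 - 367 = 13

13


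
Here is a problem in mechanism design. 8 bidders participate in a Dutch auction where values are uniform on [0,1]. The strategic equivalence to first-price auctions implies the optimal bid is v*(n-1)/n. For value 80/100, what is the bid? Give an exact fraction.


Step 1: Dutch auctions are strategically equivalent to first-price auctions
Step 2: The equilibrium bid is b(v) = v*(n-1)/n
Step 3: b = 4/5 * 7/8
Step 4: b = 7/10

7/10


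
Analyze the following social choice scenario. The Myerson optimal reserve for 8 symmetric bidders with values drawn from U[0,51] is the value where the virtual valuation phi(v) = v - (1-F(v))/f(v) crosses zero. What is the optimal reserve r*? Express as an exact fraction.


Step 1: For U[0,51], F(v) = v/51 and f(v) = 1/51
Step 2: phi(v) = v - (1 - v/51)/(1/51) = v - (51 - v) = 2v - 51
Step 3: Set phi(r*) = 0: 2r* - 51 = 0
Step 4: r* = 51/2 (the number of bidders n = 8 does not enter)

51/2


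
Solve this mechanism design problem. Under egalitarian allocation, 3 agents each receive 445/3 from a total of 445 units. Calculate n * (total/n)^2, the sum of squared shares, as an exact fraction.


Step 1: Each agent's share = 445/3
Step 2: Square of each share = (445/3)^2 = 198025/9
Step 3: Sum of squares = 3 * 198025/9 = 198025/3

198025/3


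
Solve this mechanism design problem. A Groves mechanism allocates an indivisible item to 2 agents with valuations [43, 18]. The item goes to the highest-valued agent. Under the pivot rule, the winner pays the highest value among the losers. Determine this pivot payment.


Step 1: The efficient winner is agent 0 with value 43
Step 2: Other agents' values: [18]
Step 3: Pivot payment = max(others) = 18
Step 4: The winner pays 18

18


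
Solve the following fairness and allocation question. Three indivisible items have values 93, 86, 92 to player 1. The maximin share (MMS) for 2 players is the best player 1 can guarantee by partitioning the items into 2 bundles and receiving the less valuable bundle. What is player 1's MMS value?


Step 1: Item values = 93, 86, 92
Step 2: Enumerate all 2-bundle partitions and take the smaller bundle:
  Partition 1: {93} vs {86,92} -> bundles 93, 178; min = 93
  Partition 2: {86} vs {93,92} -> bundles 86, 185; min = 86
  Partition 3: {92} vs {93,86} -> bundles 92, 179; min = 92
Step 3: MMS = max(93, 86, 92) = 93

93


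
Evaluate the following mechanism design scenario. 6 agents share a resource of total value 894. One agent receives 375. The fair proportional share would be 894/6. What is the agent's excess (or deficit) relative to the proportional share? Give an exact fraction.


Step 1: Proportional share = 894/6 = 149
Step 2: Agent's actual allocation = 375
Step 3: Excess = 375 - 149 = 226

226


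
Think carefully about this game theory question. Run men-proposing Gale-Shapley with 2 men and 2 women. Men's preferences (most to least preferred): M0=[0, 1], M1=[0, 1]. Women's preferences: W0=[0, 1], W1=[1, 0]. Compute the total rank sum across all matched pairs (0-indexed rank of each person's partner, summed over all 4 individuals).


Step 1: Run Gale-Shapley (men propose, women hold best offer):
  M0 proposes to W0; she accepts
  M1 proposes to W0; rejected
  M1 proposes to W1; she accepts
Step 2: Final matching: W0-M0, W1-M1
Step 3: 0-indexed ranks (man's rank of his match, then woman's): 0 + 0 + 1 + 0
Step 4: Total rank sum = 1

1


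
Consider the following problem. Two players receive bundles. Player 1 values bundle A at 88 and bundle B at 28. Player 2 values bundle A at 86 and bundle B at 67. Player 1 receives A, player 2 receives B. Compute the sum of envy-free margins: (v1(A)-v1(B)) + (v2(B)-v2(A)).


Step 1: Player 1's margin = v1(A) - v1(B) = 88 - 28 = 60
Step 2: Player 2's margin = v2(B) - v2(A) = 67 - 86 = -19
Step 3: Total margin = 60 + -19 = 41

41


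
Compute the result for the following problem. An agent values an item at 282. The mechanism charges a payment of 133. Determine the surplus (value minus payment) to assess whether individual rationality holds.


Step 1: Surplus = value - payment = 282 - 133 = 149
Step 2: IR is satisfied (surplus >= 0)

149


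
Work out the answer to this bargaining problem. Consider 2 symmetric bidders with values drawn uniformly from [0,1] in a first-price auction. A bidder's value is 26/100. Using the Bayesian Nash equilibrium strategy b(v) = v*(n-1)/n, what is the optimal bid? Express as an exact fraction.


Step 1: The symmetric BNE bidding function is b(v) = v * (n-1) / n
Step 2: Substitute v = 13/50 and n = 2
Step 3: b = 13/50 * 1/2
Step 4: b = 13/100

13/100


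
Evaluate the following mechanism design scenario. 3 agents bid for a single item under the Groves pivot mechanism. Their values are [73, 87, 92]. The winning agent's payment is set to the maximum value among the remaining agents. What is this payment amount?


Step 1: The efficient winner is agent 2 with value 92
Step 2: Other agents' values: [73, 87]
Step 3: Pivot payment = max(others) = 87
Step 4: The winner pays 87

87


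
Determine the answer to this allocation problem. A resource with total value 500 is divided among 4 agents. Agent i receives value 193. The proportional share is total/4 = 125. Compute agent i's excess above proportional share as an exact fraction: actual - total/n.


Step 1: Proportional share = 500/4 = 125
Step 2: Agent's actual allocation = 193
Step 3: Excess = 193 - 125 = 68

68


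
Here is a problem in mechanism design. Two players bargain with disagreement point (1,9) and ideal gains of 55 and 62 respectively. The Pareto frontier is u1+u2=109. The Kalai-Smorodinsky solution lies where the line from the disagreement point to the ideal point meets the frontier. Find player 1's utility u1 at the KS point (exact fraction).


Step 1: At the KS point, (u1-d1)/r1 = (u2-d2)/r2 = t and u1+u2 = 109
Step 2: u1 = d1 + r1*t and u2 = d2 + r2*t, so (d1 + r1*t) + (d2 + r2*t) = 109
Step 3: t = (109 - 1 - 9)/(55 + 62) = 99/117 = 11/13
Step 4: u1 = d1 + r1*t = 1 + 55 * 11/13 = 618/13
Step 5: (Check: u2 = d2 + r2*t = 799/13; u1+u2 = 618/13 + 799/13 = 109, on the frontier.)

618/13


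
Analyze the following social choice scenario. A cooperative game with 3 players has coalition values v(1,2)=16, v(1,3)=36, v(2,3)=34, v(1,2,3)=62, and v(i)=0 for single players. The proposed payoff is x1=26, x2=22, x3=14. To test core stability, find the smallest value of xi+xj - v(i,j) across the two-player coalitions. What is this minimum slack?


Step 1: Slack for coalition (1,2): x1+x2 - v12 = 48 - 16 = 32
Step 2: Slack for coalition (1,3): x1+x3 - v13 = 40 - 36 = 4
Step 3: Slack for coalition (2,3): x2+x3 - v23 = 36 - 34 = 2
Step 4: Minimum slack = min(32, 4, 2) = 2, attained by (2,3); no pair can gain by deviating, so the allocation is in the core

2


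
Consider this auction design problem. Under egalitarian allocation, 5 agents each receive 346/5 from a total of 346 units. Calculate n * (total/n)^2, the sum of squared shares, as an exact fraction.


Step 1: Each agent's share = 346/5
Step 2: Square of each share = (346/5)^2 = 119716/25
Step 3: Sum of squares = 5 * 119716/25 = 119716/5

119716/5


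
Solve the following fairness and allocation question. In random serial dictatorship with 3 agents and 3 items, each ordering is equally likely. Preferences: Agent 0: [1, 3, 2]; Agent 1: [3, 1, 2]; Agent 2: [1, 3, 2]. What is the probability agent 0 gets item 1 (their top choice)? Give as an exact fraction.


Step 1: Agent 0 wants item 1
Step 2: There are 6 possible orderings of agents
Step 3: In 3 orderings, agent 0 gets item 1
Step 4: Probability = 3/6 = 1/2

1/2


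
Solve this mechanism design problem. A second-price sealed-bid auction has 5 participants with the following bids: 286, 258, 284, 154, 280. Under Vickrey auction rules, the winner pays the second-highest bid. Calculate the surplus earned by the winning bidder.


Step 1: Sort bids in descending order: 286, 284, 280, 258, 154
Step 2: The winning bid is the highest: 286
Step 3: The payment equals the second-highest bid: 284
Step 4: Surplus = winner's bid - payment = 286 - 284 = 2

2


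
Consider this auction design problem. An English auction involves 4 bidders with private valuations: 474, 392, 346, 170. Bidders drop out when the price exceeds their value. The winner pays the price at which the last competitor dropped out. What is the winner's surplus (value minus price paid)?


Step 1: Identify the highest value: 474
Step 2: Identify the second-highest value: 392
Step 3: The final price = second-highest value = 392
Step 4: Surplus = 474 - 392 = 82

82


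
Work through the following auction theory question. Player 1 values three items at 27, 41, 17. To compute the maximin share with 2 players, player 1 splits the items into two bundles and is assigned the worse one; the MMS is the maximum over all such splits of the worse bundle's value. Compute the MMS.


Step 1: Item values = 27, 41, 17
Step 2: Enumerate all 2-bundle partitions and take the smaller bundle:
  Partition 1: {27} vs {41,17} -> bundles 27, 58; min = 27
  Partition 2: {41} vs {27,17} -> bundles 41, 44; min = 41
  Partition 3: {17} vs {27,41} -> bundles 17, 68; min = 17
Step 3: MMS = max(27, 41, 17) = 41

41


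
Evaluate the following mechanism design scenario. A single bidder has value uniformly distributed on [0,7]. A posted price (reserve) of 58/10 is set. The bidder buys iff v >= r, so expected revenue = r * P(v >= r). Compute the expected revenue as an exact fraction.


Step 1: Posted price r = 29/5, value support [0,7]
Step 2: P(v >= r) = (7 - 29/5)/7 = 6/35
Step 3: Expected revenue = r * P(v >= r) = 29/5 * 6/35
Step 4: Revenue = 174/175

174/175


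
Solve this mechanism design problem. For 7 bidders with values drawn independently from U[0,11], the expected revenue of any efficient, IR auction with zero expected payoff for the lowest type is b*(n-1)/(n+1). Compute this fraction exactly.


Step 1: By Revenue Equivalence, expected revenue = b*(n-1)/(n+1)
Step 2: Substituting n = 7, b = 11
Step 3: Revenue = 11*(7-1)/(7+1) = 11*6/8
Step 4: Revenue = 66/8 = 33/4

33/4


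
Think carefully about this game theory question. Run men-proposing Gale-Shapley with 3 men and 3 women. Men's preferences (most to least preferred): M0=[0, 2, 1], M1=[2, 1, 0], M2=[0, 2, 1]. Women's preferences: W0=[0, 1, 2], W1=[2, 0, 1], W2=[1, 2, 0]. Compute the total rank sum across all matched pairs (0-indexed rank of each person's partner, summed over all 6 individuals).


Step 1: Run Gale-Shapley (men propose, women hold best offer):
  M0 proposes to W0; she accepts
  M1 proposes to W2; she accepts
  M2 proposes to W0; rejected
  M2 proposes to W2; rejected
  M2 proposes to W1; she accepts
Step 2: Final matching: W0-M0, W1-M2, W2-M1
Step 3: 0-indexed ranks (man's rank of his match, then woman's): 0 + 0 + 2 + 0 + 0 + 0
Step 4: Total rank sum = 2

2


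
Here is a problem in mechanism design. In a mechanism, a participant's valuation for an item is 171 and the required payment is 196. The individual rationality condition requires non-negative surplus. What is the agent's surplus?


Step 1: Surplus = value - payment = 171 - 196 = -25
Step 2: IR is violated (surplus < 0)

-25


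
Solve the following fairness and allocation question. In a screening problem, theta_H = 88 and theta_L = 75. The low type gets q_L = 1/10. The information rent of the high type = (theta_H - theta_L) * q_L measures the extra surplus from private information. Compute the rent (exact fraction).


Step 1: theta_H - theta_L = 88 - 75 = 13
Step 2: Information rent = (theta_H - theta_L) * q_L
Step 3: = 13 * 1/10
Step 4: = 13/10

13/10


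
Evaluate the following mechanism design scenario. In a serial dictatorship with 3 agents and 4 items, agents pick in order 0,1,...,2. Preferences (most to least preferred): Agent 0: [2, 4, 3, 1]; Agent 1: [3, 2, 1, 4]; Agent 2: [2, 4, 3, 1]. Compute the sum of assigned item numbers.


Step 1: Agent 0 picks item 2
Step 2: Agent 1 picks item 3
Step 3: Agent 2 picks item 4
Step 4: Sum = 2 + 3 + 4 = 9

9


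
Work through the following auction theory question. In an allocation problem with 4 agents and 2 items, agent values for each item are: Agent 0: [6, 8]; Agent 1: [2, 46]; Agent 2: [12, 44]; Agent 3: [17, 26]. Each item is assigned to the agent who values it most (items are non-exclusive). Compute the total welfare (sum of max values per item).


Step 1: For each item, find the maximum value among all agents.
Step 2: Item 0 -> Agent 3 (value 17)
Step 3: Item 1 -> Agent 1 (value 46)
Step 4: Total welfare = 17 + 46 = 63

63


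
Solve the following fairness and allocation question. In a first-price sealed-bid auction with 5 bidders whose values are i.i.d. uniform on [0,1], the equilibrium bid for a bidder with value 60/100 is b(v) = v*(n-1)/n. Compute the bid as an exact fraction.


Step 1: The symmetric BNE bidding function is b(v) = v * (n-1) / n
Step 2: Substitute v = 3/5 and n = 5
Step 3: b = 3/5 * 4/5
Step 4: b = 12/25

12/25


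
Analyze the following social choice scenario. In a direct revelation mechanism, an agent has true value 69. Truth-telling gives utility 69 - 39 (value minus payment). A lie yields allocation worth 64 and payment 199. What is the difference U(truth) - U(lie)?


Step 1: U(truth) = value - payment = 69 - 39 = 30
Step 2: U(lie) = allocation - payment = 64 - 199 = -135
Step 3: IC gap = 30 - (-135) = 165

165


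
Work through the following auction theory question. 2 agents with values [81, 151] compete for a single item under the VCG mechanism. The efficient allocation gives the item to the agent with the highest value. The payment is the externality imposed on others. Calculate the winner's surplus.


Step 1: The winner is the agent with the highest value: agent 1 with value 151
Step 2: Values of other agents: [81]
Step 3: VCG payment = max of others' values = 81
Step 4: Surplus = 151 - 81 = 70

70


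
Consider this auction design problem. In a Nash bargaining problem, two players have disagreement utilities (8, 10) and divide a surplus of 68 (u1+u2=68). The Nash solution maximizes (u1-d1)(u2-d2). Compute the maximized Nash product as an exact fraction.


Step 1: The Nash solution splits surplus symmetrically above the disagreement point
Step 2: u1 = (total + d1 - d2)/2 = (68 + 8 - 10)/2 = 33
Step 3: u2 = (total - d1 + d2)/2 = (68 - 8 + 10)/2 = 35
Step 4: Nash product = (33 - 8) * (35 - 10)
Step 5: = 25 * 25 = 625

625


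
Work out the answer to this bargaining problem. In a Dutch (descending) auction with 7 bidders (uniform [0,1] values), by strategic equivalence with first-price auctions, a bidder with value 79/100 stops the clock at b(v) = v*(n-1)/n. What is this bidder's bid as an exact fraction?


Step 1: Dutch auctions are strategically equivalent to first-price auctions
Step 2: The equilibrium bid is b(v) = v*(n-1)/n
Step 3: b = 79/100 * 6/7
Step 4: b = 237/350

237/350


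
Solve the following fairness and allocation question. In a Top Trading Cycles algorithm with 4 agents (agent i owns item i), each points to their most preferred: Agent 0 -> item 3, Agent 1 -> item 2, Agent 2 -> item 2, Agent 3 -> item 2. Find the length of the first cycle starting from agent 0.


Step 1: Trace the pointer graph from agent 0: 0 -> 3 -> 2 -> 2
Step 2: A cycle is detected when we revisit agent 2
Step 3: The cycle is: 2 -> 2
Step 4: Cycle length = 1

1


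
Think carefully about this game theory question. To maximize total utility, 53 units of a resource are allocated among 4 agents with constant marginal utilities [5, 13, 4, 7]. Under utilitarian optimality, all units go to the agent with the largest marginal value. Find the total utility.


Step 1: The marginal utilities are [5, 13, 4, 7]
Step 2: The highest marginal utility is 13
Step 3: All 53 units go to that agent
Step 4: Total utility = 13 * 53 = 689

689


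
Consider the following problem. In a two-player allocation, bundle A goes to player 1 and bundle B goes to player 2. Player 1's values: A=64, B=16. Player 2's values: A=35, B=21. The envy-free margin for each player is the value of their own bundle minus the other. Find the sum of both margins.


Step 1: Player 1's margin = v1(A) - v1(B) = 64 - 16 = 48
Step 2: Player 2's margin = v2(B) - v2(A) = 21 - 35 = -14
Step 3: Total margin = 48 + -14 = 34

34


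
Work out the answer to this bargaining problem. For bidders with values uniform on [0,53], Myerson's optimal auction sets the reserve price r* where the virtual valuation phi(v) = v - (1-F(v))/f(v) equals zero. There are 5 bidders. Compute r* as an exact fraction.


Step 1: For U[0,53], F(v) = v/53 and f(v) = 1/53
Step 2: phi(v) = v - (1 - v/53)/(1/53) = v - (53 - v) = 2v - 53
Step 3: Set phi(r*) = 0: 2r* - 53 = 0
Step 4: r* = 53/2 (the number of bidders n = 5 does not enter)

53/2


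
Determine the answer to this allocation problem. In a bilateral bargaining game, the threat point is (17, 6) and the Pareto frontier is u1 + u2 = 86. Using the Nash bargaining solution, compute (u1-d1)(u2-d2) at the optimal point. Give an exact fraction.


Step 1: The Nash solution splits surplus symmetrically above the disagreement point
Step 2: u1 = (total + d1 - d2)/2 = (86 + 17 - 6)/2 = 97/2
Step 3: u2 = (total - d1 + d2)/2 = (86 - 17 + 6)/2 = 75/2
Step 4: Nash product = (97/2 - 17) * (75/2 - 6)
Step 5: = 63/2 * 63/2 = 3969/4

3969/4


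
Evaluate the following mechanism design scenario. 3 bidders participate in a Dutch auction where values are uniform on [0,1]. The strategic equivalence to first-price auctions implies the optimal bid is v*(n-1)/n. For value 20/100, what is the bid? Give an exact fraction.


Step 1: Dutch auctions are strategically equivalent to first-price auctions
Step 2: The equilibrium bid is b(v) = v*(n-1)/n
Step 3: b = 1/5 * 2/3
Step 4: b = 2/15

2/15


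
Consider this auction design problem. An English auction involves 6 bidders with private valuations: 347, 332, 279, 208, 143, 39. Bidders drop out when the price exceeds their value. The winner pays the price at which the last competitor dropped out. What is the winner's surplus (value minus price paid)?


Step 1: Identify the highest value: 347
Step 2: Identify the second-highest value: 332
Step 3: The final price = second-highest value = 332
Step 4: Surplus = 347 - 332 = 15

15


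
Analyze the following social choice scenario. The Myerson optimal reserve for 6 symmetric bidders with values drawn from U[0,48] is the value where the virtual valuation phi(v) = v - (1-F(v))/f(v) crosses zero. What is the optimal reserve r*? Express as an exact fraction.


Step 1: For U[0,48], F(v) = v/48 and f(v) = 1/48
Step 2: phi(v) = v - (1 - v/48)/(1/48) = v - (48 - v) = 2v - 48
Step 3: Set phi(r*) = 0: 2r* - 48 = 0
Step 4: r* = 48/2 = 24 (the number of bidders n = 6 does not enter)

24


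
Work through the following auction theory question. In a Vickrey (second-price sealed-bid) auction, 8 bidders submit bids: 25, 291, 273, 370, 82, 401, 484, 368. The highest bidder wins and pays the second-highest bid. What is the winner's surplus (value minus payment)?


Step 1: Sort bids in descending order: 484, 401, 370, 368, 291, 273, 82, 25
Step 2: The winning bid is the highest: 484
Step 3: The payment equals the second-highest bid: 401
Step 4: Surplus = winner's bid - payment = 484 - 401 = 83

83


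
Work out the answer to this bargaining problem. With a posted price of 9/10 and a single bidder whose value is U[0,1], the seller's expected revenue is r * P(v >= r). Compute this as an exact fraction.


Step 1: Posted price r = 9/10, value support [0,1]
Step 2: P(v >= r) = (1 - 9/10)/1 = 1/10
Step 3: Expected revenue = r * P(v >= r) = 9/10 * 1/10
Step 4: Revenue = 9/100

9/100


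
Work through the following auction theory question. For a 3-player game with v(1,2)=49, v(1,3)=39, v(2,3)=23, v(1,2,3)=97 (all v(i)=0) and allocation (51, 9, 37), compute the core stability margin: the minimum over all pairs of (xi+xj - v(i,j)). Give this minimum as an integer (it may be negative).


Step 1: Slack for coalition (1,2): x1+x2 - v12 = 60 - 49 = 11
Step 2: Slack for coalition (1,3): x1+x3 - v13 = 88 - 39 = 49
Step 3: Slack for coalition (2,3): x2+x3 - v23 = 46 - 23 = 23
Step 4: Minimum slack = min(11, 49, 23) = 11, attained by (1,2); no pair can gain by deviating, so the allocation is in the core

11


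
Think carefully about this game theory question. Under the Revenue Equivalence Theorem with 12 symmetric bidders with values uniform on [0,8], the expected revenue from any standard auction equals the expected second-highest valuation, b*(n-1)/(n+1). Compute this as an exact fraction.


Step 1: By Revenue Equivalence, expected revenue = b*(n-1)/(n+1)
Step 2: Substituting n = 12, b = 8
Step 3: Revenue = 8*(12-1)/(12+1) = 8*11/13
Step 4: Revenue = 88/13

88/13


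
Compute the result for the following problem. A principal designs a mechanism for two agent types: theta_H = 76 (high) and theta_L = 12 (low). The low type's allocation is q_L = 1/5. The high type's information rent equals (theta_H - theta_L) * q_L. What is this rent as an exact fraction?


Step 1: theta_H - theta_L = 76 - 12 = 64
Step 2: Information rent = (theta_H - theta_L) * q_L
Step 3: = 64 * 1/5
Step 4: = 64/5

64/5


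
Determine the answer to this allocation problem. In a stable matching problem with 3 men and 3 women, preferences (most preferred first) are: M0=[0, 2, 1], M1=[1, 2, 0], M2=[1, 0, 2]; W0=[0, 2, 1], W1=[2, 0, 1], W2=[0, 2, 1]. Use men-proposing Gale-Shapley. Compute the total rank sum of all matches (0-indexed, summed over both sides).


Step 1: Run Gale-Shapley (men propose, women hold best offer):
  M0 proposes to W0; she accepts
  M1 proposes to W1; she accepts
  M2 proposes to W1; she switches from M1
  M1 proposes to W2; she accepts
Step 2: Final matching: W0-M0, W1-M2, W2-M1
Step 3: 0-indexed ranks (man's rank of his match, then woman's): 0 + 0 + 0 + 0 + 1 + 2
Step 4: Total rank sum = 3

3


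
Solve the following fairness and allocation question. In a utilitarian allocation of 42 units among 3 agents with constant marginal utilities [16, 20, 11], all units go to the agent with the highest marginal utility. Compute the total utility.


Step 1: The marginal utilities are [16, 20, 11]
Step 2: The highest marginal utility is 20
Step 3: All 42 units go to that agent
Step 4: Total utility = 20 * 42 = 840

840


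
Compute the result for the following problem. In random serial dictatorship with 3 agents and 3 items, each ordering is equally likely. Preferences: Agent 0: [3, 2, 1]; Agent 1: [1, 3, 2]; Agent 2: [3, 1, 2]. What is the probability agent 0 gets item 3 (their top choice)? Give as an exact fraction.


Step 1: Agent 0 wants item 3
Step 2: There are 6 possible orderings of agents
Step 3: In 3 orderings, agent 0 gets item 3
Step 4: Probability = 3/6 = 1/2

1/2


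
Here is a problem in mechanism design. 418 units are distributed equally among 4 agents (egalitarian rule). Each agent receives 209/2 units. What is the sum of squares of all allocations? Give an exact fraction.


Step 1: Each agent's share = 418/4 = 209/2
Step 2: Square of each share = (209/2)^2 = 43681/4
Step 3: Sum of squares = 4 * 43681/4 = 43681

43681


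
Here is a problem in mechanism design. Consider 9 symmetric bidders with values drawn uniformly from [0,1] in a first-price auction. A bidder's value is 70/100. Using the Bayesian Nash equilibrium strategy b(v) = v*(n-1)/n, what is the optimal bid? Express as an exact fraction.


Step 1: The symmetric BNE bidding function is b(v) = v * (n-1) / n
Step 2: Substitute v = 7/10 and n = 9
Step 3: b = 7/10 * 8/9
Step 4: b = 28/45

28/45


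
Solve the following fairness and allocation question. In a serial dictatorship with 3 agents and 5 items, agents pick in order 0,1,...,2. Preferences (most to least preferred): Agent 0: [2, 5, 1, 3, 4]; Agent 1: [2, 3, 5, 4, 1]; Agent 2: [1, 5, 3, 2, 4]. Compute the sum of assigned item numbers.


Step 1: Agent 0 picks item 2
Step 2: Agent 1 picks item 3
Step 3: Agent 2 picks item 1
Step 4: Sum = 2 + 3 + 1 = 6

6


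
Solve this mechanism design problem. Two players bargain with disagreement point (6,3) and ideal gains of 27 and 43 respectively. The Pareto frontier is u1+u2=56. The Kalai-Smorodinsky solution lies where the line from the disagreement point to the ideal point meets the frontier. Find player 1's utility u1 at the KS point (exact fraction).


Step 1: At the KS point, (u1-d1)/r1 = (u2-d2)/r2 = t and u1+u2 = 56
Step 2: u1 = d1 + r1*t and u2 = d2 + r2*t, so (d1 + r1*t) + (d2 + r2*t) = 56
Step 3: t = (56 - 6 - 3)/(27 + 43) = 47/70
Step 4: u1 = d1 + r1*t = 6 + 27 * 47/70 = 1689/70
Step 5: (Check: u2 = d2 + r2*t = 2231/70; u1+u2 = 1689/70 + 2231/70 = 56, on the frontier.)

1689/70


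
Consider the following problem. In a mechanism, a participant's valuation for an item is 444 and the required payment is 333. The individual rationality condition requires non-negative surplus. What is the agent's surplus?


Step 1: Surplus = value - payment = 444 - 333 = 111
Step 2: IR is satisfied (surplus >= 0)

111


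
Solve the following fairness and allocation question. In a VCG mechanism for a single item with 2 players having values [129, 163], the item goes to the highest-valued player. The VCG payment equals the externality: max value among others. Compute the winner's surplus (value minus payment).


Step 1: The winner is the agent with the highest value: agent 1 with value 163
Step 2: Values of other agents: [129]
Step 3: VCG payment = max of others' values = 129
Step 4: Surplus = 163 - 129 = 34

34


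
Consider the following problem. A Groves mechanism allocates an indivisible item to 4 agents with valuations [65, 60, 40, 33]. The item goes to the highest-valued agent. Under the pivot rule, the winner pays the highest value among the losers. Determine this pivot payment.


Step 1: The efficient winner is agent 0 with value 65
Step 2: Other agents' values: [60, 40, 33]
Step 3: Pivot payment = max(others) = 60
Step 4: The winner pays 60

60


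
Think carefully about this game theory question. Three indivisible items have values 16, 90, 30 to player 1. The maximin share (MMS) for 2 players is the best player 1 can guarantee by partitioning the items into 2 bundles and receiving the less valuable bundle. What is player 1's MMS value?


Step 1: Item values = 16, 90, 30
Step 2: Enumerate all 2-bundle partitions and take the smaller bundle:
  Partition 1: {16} vs {90,30} -> bundles 16, 120; min = 16
  Partition 2: {90} vs {16,30} -> bundles 90, 46; min = 46
  Partition 3: {30} vs {16,90} -> bundles 30, 106; min = 30
Step 3: MMS = max(16, 46, 30) = 46

46


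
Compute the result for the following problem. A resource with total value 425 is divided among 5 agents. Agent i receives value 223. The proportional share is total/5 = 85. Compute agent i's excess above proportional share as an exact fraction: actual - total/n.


Step 1: Proportional share = 425/5 = 85
Step 2: Agent's actual allocation = 223
Step 3: Excess = 223 - 85 = 138

138


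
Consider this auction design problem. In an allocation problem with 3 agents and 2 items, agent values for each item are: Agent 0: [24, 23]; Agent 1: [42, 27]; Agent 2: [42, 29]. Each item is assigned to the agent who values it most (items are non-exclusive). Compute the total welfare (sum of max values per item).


Step 1: For each item, find the maximum value among all agents.
Step 2: Item 0 -> Agent 1 (value 42)
Step 3: Item 1 -> Agent 2 (value 29)
Step 4: Total welfare = 42 + 29 = 71

71


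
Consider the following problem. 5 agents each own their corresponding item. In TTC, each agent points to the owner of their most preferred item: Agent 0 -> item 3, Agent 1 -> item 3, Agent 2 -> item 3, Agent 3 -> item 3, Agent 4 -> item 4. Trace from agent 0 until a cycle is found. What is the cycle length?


Step 1: Trace the pointer graph from agent 0: 0 -> 3 -> 3
Step 2: A cycle is detected when we revisit agent 3
Step 3: The cycle is: 3 -> 3
Step 4: Cycle length = 1

1


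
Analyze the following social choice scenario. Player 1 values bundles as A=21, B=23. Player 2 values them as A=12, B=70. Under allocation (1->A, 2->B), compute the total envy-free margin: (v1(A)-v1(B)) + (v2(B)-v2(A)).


Step 1: Player 1's margin = v1(A) - v1(B) = 21 - 23 = -2
Step 2: Player 2's margin = v2(B) - v2(A) = 70 - 12 = 58
Step 3: Total margin = -2 + 58 = 56

56


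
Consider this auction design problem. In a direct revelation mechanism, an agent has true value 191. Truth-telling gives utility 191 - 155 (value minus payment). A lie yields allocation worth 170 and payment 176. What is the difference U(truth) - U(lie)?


Step 1: U(truth) = value - payment = 191 - 155 = 36
Step 2: U(lie) = allocation - payment = 170 - 176 = -6
Step 3: IC gap = 36 - (-6) = 42

42


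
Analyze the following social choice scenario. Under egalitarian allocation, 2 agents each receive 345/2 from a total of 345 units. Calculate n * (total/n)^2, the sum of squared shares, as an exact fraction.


Step 1: Each agent's share = 345/2
Step 2: Square of each share = (345/2)^2 = 119025/4
Step 3: Sum of squares = 2 * 119025/4 = 119025/2

119025/2


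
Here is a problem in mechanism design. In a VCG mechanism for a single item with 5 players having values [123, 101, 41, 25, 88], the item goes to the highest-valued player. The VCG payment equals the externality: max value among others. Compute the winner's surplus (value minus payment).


Step 1: The winner is the agent with the highest value: agent 0 with value 123
Step 2: Values of other agents: [101, 41, 25, 88]
Step 3: VCG payment = max of others' values = 101
Step 4: Surplus = 123 - 101 = 22

22


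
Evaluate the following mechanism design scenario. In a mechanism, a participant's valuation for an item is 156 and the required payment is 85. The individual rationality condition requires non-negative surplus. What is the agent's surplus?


Step 1: Surplus = value - payment = 156 - 85 = 71
Step 2: IR is satisfied (surplus >= 0)

71


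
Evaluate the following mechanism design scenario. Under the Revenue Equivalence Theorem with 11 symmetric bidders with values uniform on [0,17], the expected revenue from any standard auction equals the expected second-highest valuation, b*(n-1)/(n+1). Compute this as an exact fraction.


Step 1: By Revenue Equivalence, expected revenue = b*(n-1)/(n+1)
Step 2: Substituting n = 11, b = 17
Step 3: Revenue = 17*(11-1)/(11+1) = 17*10/12
Step 4: Revenue = 170/12 = 85/6

85/6


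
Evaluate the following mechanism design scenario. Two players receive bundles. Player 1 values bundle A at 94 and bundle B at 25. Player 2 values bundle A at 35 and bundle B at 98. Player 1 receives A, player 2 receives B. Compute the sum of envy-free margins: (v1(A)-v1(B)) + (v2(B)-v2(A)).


Step 1: Player 1's margin = v1(A) - v1(B) = 94 - 25 = 69
Step 2: Player 2's margin = v2(B) - v2(A) = 98 - 35 = 63
Step 3: Total margin = 69 + 63 = 132

132


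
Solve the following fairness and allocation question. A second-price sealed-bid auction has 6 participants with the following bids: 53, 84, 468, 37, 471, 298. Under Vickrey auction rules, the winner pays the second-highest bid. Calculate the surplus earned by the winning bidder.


Step 1: Sort bids in descending order: 471, 468, 298, 84, 53, 37
Step 2: The winning bid is the highest: 471
Step 3: The payment equals the second-highest bid: 468
Step 4: Surplus = winner's bid - payment = 471 - 468 = 3

3


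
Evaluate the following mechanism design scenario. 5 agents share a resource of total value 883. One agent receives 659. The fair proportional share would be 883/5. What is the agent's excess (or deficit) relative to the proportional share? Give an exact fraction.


Step 1: Proportional share = 883/5
Step 2: Agent's actual allocation = 659
Step 3: Excess = 659 - 883/5 = 2412/5

2412/5


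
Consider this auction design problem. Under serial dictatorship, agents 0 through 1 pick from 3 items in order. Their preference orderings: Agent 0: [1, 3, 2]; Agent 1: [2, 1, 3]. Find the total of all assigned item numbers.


Step 1: Agent 0 picks item 1
Step 2: Agent 1 picks item 2
Step 3: Sum = 1 + 2 = 3

3


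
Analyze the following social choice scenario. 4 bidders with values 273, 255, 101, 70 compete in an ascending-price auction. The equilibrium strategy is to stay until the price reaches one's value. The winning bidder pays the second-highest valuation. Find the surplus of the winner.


Step 1: Identify the highest value: 273
Step 2: Identify the second-highest value: 255
Step 3: The final price = second-highest value = 255
Step 4: Surplus = 273 - 255 = 18

18
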